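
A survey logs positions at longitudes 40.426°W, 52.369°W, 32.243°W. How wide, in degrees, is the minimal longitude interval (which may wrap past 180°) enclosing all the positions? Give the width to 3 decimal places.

Sort the longitudes: -52.369°, -40.426°, -32.243°.
Eastward gaps between consecutive values (wrapping around): 11.943°, 8.183°, 339.874°.
Largest gap = 339.874° ⇒ minimal covering band is its complement: 360° − 339.874° = 20.126°.
Band runs from -52.369° eastward to -32.243°.

20.126°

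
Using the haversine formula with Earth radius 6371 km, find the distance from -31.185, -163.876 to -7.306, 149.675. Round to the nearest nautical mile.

2967 nmi

Δλ = 149.675 − -163.876 = 313.551°; wrapped into (−180°, 180°]: -46.449°.
Δφ = -7.306 − -31.185 = 23.879°.
a = sin²(Δφ/2) + cos φ₁ · cos φ₂ · sin²(Δλ/2) = 0.174749.
c = 2·atan2(√a, √(1−a)) = 0.86255 rad → d = 6371·c ≈ 5495.31 km ≈ 2967.23 nmi.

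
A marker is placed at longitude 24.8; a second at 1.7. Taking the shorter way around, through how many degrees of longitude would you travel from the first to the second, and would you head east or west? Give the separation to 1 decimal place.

Raw difference: 1.7 − 24.8 = -23.1°.
Normalise into (−180°, 180°]: -23.1° stays -23.1°.
Negative ⇒ the second point lies to the west; separation 23.1°.

23.1° west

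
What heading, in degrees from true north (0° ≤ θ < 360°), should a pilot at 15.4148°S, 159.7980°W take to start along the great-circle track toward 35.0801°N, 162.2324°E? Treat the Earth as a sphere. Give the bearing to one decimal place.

Δλ = 162.2324 − -159.7980 = 322.0304°; wrapped into (−180°, 180°]: -37.9696°.
θ = atan2( sin Δλ · cos φ₂ , cos φ₁ · sin φ₂ − sin φ₁ · cos φ₂ · cos Δλ )
  = atan2(-0.50348, 0.72553) = -34.759° → normalised to [0°, 360°): 325.241°.

325.2°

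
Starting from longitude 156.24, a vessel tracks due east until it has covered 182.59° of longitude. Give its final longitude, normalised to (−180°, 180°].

-21.17°

Start at +156.24°; shift +182.59° → +338.83°.
+338.83° lies outside (−180°, 180°]; subtract 360° → -21.17°.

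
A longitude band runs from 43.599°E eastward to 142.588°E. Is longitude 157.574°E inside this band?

No

Band width going east from +43.599° to +142.588°: ((142.588 − 43.599) mod 360) = 98.989°.
Offset of +157.574° east of the west edge: ((157.574 − 43.599) mod 360) = 113.975°.
113.975° > 98.989° ⇒ outside.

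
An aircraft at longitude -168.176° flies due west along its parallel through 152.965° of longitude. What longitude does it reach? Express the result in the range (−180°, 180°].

Start at -168.176°; shift −152.965° → -321.141°.
-321.141° lies outside (−180°, 180°]; add 360° → +38.859°.

+38.859°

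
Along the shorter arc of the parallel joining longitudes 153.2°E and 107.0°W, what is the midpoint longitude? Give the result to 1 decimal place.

Signed shortest Δλ from +153.2° to -107.0° is +99.8°.
Midpoint longitude = +153.2° + (+99.8°)/2 = +153.2° + 49.9° = +203.1°.
Normalise into (−180°, 180°]: -156.9°.
(The naïve average (+153.2 + -107.0)/2 = 23.1° is on the wrong side of the globe.)

156.9°W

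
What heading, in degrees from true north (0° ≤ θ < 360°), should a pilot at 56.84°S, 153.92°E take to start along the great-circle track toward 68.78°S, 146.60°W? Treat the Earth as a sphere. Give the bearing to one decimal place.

138.8°

Δλ = -146.60 − 153.92 = -300.52°; wrapped into (−180°, 180°]: 59.48°.
θ = atan2( sin Δλ · cos φ₂ , cos φ₁ · sin φ₂ − sin φ₁ · cos φ₂ · cos Δλ )
  = atan2(0.31180, -0.35601) = 138.788° → normalised to [0°, 360°): 138.788°.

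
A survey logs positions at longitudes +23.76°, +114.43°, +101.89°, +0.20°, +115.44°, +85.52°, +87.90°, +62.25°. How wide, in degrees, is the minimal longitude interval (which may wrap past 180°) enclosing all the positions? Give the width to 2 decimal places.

Sort the longitudes: +0.20°, +23.76°, +62.25°, +85.52°, +87.90°, +101.89°, +114.43°, +115.44°.
Eastward gaps between consecutive values (wrapping around): 23.56°, 38.49°, 23.27°, 2.38°, 13.99°, 12.54°, 1.01°, 244.76°.
Largest gap = 244.76° ⇒ minimal covering band is its complement: 360° − 244.76° = 115.24°.
Band runs from +0.20° eastward to +115.44°.

115.24°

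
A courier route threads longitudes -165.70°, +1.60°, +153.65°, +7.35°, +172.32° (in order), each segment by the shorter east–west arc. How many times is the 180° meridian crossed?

0

Leg 1: -165.70° → +1.60°, shortest Δλ = 167.3° (east) — does not cross 180°.
Leg 2: +1.60° → +153.65°, shortest Δλ = 152.05° (east) — does not cross 180°.
Leg 3: +153.65° → +7.35°, shortest Δλ = -146.3° (west) — does not cross 180°.
Leg 4: +7.35° → +172.32°, shortest Δλ = 164.97° (east) — does not cross 180°.
Total crossings: 0.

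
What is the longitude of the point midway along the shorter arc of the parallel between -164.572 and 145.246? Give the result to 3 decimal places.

Signed shortest Δλ from -164.572° to +145.246° is -50.182°.
Midpoint longitude = -164.572° + (-50.182°)/2 = -164.572° − 25.091° = -189.663°.
Normalise into (−180°, 180°]: +170.337°.
(The naïve average (-164.572 + +145.246)/2 = -9.663° is on the wrong side of the globe.)

+170.337°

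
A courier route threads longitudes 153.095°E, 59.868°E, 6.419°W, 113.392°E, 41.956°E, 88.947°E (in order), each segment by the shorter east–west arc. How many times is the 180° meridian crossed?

0

Leg 1: +153.095° → +59.868°, shortest Δλ = -93.227° (west) — does not cross 180°.
Leg 2: +59.868° → -6.419°, shortest Δλ = -66.287° (west) — does not cross 180°.
Leg 3: -6.419° → +113.392°, shortest Δλ = 119.811° (east) — does not cross 180°.
Leg 4: +113.392° → +41.956°, shortest Δλ = -71.436° (west) — does not cross 180°.
Leg 5: +41.956° → +88.947°, shortest Δλ = 46.991° (east) — does not cross 180°.
Total crossings: 0.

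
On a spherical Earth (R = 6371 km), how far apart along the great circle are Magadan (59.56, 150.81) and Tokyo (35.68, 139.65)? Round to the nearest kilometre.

Δλ = 139.65 − 150.81 = -11.16°.
Δφ = 35.68 − 59.56 = -23.88°.
a = sin²(Δφ/2) + cos φ₁ · cos φ₂ · sin²(Δλ/2) = 0.046693.
c = 2·atan2(√a, √(1−a)) = 0.43561 rad → d = 6371·c ≈ 2775.26 km.

2775 km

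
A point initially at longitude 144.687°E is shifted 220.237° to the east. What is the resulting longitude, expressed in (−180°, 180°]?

4.924°E

Start at +144.687°; shift +220.237° → +364.924°.
+364.924° lies outside (−180°, 180°]; subtract 360° → +4.924°.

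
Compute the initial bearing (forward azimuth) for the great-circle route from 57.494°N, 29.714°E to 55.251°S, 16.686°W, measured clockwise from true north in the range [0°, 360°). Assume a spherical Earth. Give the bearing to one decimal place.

208.1°

Δλ = -16.686 − 29.714 = -46.400°.
θ = atan2( sin Δλ · cos φ₂ , cos φ₁ · sin φ₂ − sin φ₁ · cos φ₂ · cos Δλ )
  = atan2(-0.41277, -0.77304) = -151.900° → normalised to [0°, 360°): 208.100°.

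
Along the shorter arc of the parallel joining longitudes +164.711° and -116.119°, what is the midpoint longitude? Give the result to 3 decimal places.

Signed shortest Δλ from +164.711° to -116.119° is +79.170°.
Midpoint longitude = +164.711° + (+79.170°)/2 = +164.711° + 39.585° = +204.296°.
Normalise into (−180°, 180°]: -155.704°.
(The naïve average (+164.711 + -116.119)/2 = 24.296° is on the wrong side of the globe.)

-155.704°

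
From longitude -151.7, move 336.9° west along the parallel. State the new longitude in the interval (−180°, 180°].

-128.6°

Start at -151.7°; shift −336.9° → -488.6°.
-488.6° lies outside (−180°, 180°]; add 360° → -128.6°.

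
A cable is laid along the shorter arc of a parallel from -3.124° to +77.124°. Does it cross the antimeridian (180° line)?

Signed shortest Δλ = ((77.124 − -3.124 + 180) mod 360) − 180 = 80.248°.
Going east by 80.248° from -3.124° reaches +77.124° without touching 180°.

No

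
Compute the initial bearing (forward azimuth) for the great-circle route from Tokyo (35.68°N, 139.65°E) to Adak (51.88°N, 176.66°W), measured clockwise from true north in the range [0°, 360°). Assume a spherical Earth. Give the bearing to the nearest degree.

48°

Δλ = -176.66 − 139.65 = -316.31°; wrapped into (−180°, 180°]: 43.69°.
θ = atan2( sin Δλ · cos φ₂ , cos φ₁ · sin φ₂ − sin φ₁ · cos φ₂ · cos Δλ )
  = atan2(0.42641, 0.37869) = 48.392° → normalised to [0°, 360°): 48.392°.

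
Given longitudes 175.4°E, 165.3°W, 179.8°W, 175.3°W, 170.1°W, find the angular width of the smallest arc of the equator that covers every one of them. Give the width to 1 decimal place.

Sort the longitudes: -179.8°, -175.3°, -170.1°, -165.3°, +175.4°.
Eastward gaps between consecutive values (wrapping around): 4.5°, 5.2°, 4.8°, 340.7°, 4.8°.
Largest gap = 340.7° ⇒ minimal covering band is its complement: 360° − 340.7° = 19.3°.
Band runs from +175.4° eastward to -165.3°, crossing the antimeridian.

19.3°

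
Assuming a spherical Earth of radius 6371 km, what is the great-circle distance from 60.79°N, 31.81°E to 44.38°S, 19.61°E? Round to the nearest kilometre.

11746 km

Δλ = 19.61 − 31.81 = -12.20°.
Δφ = -44.38 − 60.79 = -105.17°.
a = sin²(Δφ/2) + cos φ₁ · cos φ₂ · sin²(Δλ/2) = 0.634780.
c = 2·atan2(√a, √(1−a)) = 1.84373 rad → d = 6371·c ≈ 11746.43 km.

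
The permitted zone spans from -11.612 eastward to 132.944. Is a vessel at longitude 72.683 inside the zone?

Band width going east from -11.612° to +132.944°: ((132.944 − -11.612) mod 360) = 144.556°.
Offset of +72.683° east of the west edge: ((72.683 − -11.612) mod 360) = 84.295°.
84.295° ≤ 144.556° ⇒ inside.

Yes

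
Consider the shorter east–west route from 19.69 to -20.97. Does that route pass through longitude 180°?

Signed shortest Δλ = ((-20.97 − 19.69 + 180) mod 360) − 180 = -40.66°.
Going west by 40.66° from +19.69° reaches -20.97° without touching 180°.

No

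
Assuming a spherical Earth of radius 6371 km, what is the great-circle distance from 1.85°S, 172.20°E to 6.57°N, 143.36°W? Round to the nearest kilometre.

Δλ = -143.36 − 172.20 = -315.56°; wrapped into (−180°, 180°]: 44.44°.
Δφ = 6.57 − -1.85 = 8.42°.
a = sin²(Δφ/2) + cos φ₁ · cos φ₂ · sin²(Δλ/2) = 0.147384.
c = 2·atan2(√a, √(1−a)) = 0.78805 rad → d = 6371·c ≈ 5020.64 km.

5021 km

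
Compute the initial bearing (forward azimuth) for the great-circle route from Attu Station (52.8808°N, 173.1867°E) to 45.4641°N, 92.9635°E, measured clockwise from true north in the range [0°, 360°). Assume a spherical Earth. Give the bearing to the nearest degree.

Δλ = 92.9635 − 173.1867 = -80.2232°.
θ = atan2( sin Δλ · cos φ₂ , cos φ₁ · sin φ₂ − sin φ₁ · cos φ₂ · cos Δλ )
  = atan2(-0.69117, 0.33520) = -64.128° → normalised to [0°, 360°): 295.872°.

296°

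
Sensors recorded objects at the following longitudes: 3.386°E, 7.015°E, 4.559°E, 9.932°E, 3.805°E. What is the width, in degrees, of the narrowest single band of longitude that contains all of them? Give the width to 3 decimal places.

6.546°

Sort the longitudes: +3.386°, +3.805°, +4.559°, +7.015°, +9.932°.
Eastward gaps between consecutive values (wrapping around): 0.419°, 0.754°, 2.456°, 2.917°, 353.454°.
Largest gap = 353.454° ⇒ minimal covering band is its complement: 360° − 353.454° = 6.546°.
Band runs from +3.386° eastward to +9.932°.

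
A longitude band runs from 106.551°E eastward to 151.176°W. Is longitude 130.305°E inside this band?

Band width going east from +106.551° to -151.176°: ((-151.176 − 106.551) mod 360) = 102.273°.
Offset of +130.305° east of the west edge: ((130.305 − 106.551) mod 360) = 23.754°.
23.754° ≤ 102.273° ⇒ inside.

Yes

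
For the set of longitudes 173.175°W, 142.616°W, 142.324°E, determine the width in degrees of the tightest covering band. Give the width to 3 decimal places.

Sort the longitudes: -173.175°, -142.616°, +142.324°.
Eastward gaps between consecutive values (wrapping around): 30.559°, 284.940°, 44.501°.
Largest gap = 284.940° ⇒ minimal covering band is its complement: 360° − 284.940° = 75.060°.
Band runs from +142.324° eastward to -142.616°, crossing the antimeridian.

75.060°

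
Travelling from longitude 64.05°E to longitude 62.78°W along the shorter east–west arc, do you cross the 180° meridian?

Signed shortest Δλ = ((-62.78 − 64.05 + 180) mod 360) − 180 = -126.83°.
Going west by 126.83° from +64.05° reaches -62.78° without touching 180°.

No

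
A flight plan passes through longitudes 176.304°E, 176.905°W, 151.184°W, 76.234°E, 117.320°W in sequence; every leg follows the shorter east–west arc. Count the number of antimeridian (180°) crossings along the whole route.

3

Leg 1: +176.304° → -176.905°, shortest Δλ = 6.791° (east) — crosses 180°.
Leg 2: -176.905° → -151.184°, shortest Δλ = 25.721° (east) — does not cross 180°.
Leg 3: -151.184° → +76.234°, shortest Δλ = -132.582° (west) — crosses 180°.
Leg 4: +76.234° → -117.320°, shortest Δλ = 166.446° (east) — crosses 180°.
Total crossings: 3.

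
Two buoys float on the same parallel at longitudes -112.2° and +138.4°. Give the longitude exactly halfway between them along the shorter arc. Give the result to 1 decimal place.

-166.9°

Signed shortest Δλ from -112.2° to +138.4° is -109.4°.
Midpoint longitude = -112.2° + (-109.4°)/2 = -112.2° − 54.7° = -166.9°.
(The naïve average (-112.2 + +138.4)/2 = 13.1° is on the wrong side of the globe.)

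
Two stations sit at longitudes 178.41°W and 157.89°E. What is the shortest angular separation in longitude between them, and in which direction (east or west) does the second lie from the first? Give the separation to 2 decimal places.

Raw difference: 157.89 − -178.41 = 336.3°.
Normalise into (−180°, 180°]: 336.3° − 360° = -23.7°.
Negative ⇒ the second point lies to the west; separation 23.70°.

23.70° west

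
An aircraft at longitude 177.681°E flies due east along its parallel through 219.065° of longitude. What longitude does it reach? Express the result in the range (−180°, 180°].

Start at +177.681°; shift +219.065° → +396.746°.
+396.746° lies outside (−180°, 180°]; subtract 360° → +36.746°.

36.746°E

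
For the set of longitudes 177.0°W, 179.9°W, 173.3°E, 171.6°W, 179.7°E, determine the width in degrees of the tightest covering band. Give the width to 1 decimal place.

Sort the longitudes: -179.9°, -177.0°, -171.6°, +173.3°, +179.7°.
Eastward gaps between consecutive values (wrapping around): 2.9°, 5.4°, 344.9°, 6.4°, 0.4°.
Largest gap = 344.9° ⇒ minimal covering band is its complement: 360° − 344.9° = 15.1°.
Band runs from +173.3° eastward to -171.6°, crossing the antimeridian.

15.1°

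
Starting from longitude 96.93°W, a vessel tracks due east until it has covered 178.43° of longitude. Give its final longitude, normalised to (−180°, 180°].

Start at -96.93°; shift +178.43° → +81.50°.
+81.50° already lies in (−180°, 180°].

81.50°E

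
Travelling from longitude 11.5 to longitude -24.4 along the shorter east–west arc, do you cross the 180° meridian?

No

Signed shortest Δλ = ((-24.4 − 11.5 + 180) mod 360) − 180 = -35.9°.
Going west by 35.9° from +11.5° reaches -24.4° without touching 180°.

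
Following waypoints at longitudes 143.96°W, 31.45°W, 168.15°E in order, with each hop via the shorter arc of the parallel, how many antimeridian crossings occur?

1

Leg 1: -143.96° → -31.45°, shortest Δλ = 112.51° (east) — does not cross 180°.
Leg 2: -31.45° → +168.15°, shortest Δλ = -160.4° (west) — crosses 180°.
Total crossings: 1.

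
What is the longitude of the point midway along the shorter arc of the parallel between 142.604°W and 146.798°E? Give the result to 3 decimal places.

177.903°W

Signed shortest Δλ from -142.604° to +146.798° is -70.598°.
Midpoint longitude = -142.604° + (-70.598°)/2 = -142.604° − 35.299° = -177.903°.
(The naïve average (-142.604 + +146.798)/2 = 2.097° is on the wrong side of the globe.)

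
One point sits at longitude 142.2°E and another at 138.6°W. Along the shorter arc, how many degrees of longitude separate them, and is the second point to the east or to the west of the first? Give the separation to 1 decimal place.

Raw difference: -138.6 − 142.2 = -280.8°.
Normalise into (−180°, 180°]: -280.8° + 360° = 79.2°.
Positive ⇒ the second point lies to the east; separation 79.2°.

79.2° east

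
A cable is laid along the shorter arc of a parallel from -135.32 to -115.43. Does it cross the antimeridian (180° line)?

Signed shortest Δλ = ((-115.43 − -135.32 + 180) mod 360) − 180 = 19.89°.
Going east by 19.89° from -135.32° reaches -115.43° without touching 180°.

No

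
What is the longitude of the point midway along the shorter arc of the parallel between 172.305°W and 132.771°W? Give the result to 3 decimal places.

152.538°W

Signed shortest Δλ from -172.305° to -132.771° is +39.534°.
Midpoint longitude = -172.305° + (+39.534°)/2 = -172.305° + 19.767° = -152.538°.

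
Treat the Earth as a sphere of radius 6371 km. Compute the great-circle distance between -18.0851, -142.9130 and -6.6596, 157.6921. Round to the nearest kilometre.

Δλ = 157.6921 − -142.9130 = 300.6051°; wrapped into (−180°, 180°]: -59.3949°.
Δφ = -6.6596 − -18.0851 = 11.4255°.
a = sin²(Δφ/2) + cos φ₁ · cos φ₂ · sin²(Δλ/2) = 0.241650.
c = 2·atan2(√a, √(1−a)) = 1.02780 rad → d = 6371·c ≈ 6548.13 km.

6548 km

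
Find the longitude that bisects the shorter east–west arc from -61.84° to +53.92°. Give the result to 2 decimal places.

-3.96°

Signed shortest Δλ from -61.84° to +53.92° is +115.76°.
Midpoint longitude = -61.84° + (+115.76°)/2 = -61.84° + 57.88° = -3.96°.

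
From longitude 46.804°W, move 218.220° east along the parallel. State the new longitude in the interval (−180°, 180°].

Start at -46.804°; shift +218.220° → +171.416°.
+171.416° already lies in (−180°, 180°].

171.416°E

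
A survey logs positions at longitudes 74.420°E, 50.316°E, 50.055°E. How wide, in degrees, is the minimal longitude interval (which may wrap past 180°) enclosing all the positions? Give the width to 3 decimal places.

Sort the longitudes: +50.055°, +50.316°, +74.420°.
Eastward gaps between consecutive values (wrapping around): 0.261°, 24.104°, 335.635°.
Largest gap = 335.635° ⇒ minimal covering band is its complement: 360° − 335.635° = 24.365°.
Band runs from +50.055° eastward to +74.420°.

24.365°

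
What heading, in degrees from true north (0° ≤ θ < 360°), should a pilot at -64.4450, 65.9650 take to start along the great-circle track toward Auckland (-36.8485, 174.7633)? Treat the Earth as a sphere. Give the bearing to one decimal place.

123.0°

Δλ = 174.7633 − 65.9650 = 108.7983°.
θ = atan2( sin Δλ · cos φ₂ , cos φ₁ · sin φ₂ − sin φ₁ · cos φ₂ · cos Δλ )
  = atan2(0.75754, -0.49133) = 122.967° → normalised to [0°, 360°): 122.967°.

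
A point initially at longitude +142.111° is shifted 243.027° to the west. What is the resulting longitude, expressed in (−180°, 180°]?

-100.916°

Start at +142.111°; shift −243.027° → -100.916°.
-100.916° already lies in (−180°, 180°].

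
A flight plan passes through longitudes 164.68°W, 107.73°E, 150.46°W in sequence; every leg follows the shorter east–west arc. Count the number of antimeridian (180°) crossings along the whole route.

2

Leg 1: -164.68° → +107.73°, shortest Δλ = -87.59° (west) — crosses 180°.
Leg 2: +107.73° → -150.46°, shortest Δλ = 101.81° (east) — crosses 180°.
Total crossings: 2.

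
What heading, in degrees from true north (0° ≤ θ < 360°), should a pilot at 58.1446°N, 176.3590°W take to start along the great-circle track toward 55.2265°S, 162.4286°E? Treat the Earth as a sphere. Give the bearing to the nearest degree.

193°

Δλ = 162.4286 − -176.3590 = 338.7876°; wrapped into (−180°, 180°]: -21.2124°.
θ = atan2( sin Δλ · cos φ₂ , cos φ₁ · sin φ₂ − sin φ₁ · cos φ₂ · cos Δλ )
  = atan2(-0.20636, -0.88513) = -166.876° → normalised to [0°, 360°): 193.124°.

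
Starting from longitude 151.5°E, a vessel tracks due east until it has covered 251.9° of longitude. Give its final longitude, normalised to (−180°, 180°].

43.4°E

Start at +151.5°; shift +251.9° → +403.4°.
+403.4° lies outside (−180°, 180°]; subtract 360° → +43.4°.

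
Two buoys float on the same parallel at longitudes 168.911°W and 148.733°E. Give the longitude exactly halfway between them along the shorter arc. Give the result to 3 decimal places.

Signed shortest Δλ from -168.911° to +148.733° is -42.356°.
Midpoint longitude = -168.911° + (-42.356°)/2 = -168.911° − 21.178° = -190.089°.
Normalise into (−180°, 180°]: +169.911°.
(The naïve average (-168.911 + +148.733)/2 = -10.089° is on the wrong side of the globe.)

169.911°E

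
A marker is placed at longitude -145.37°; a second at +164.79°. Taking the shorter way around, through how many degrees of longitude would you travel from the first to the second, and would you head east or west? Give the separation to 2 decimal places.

49.84° west

Raw difference: 164.79 − -145.37 = 310.16°.
Normalise into (−180°, 180°]: 310.16° − 360° = -49.84°.
Negative ⇒ the second point lies to the west; separation 49.84°.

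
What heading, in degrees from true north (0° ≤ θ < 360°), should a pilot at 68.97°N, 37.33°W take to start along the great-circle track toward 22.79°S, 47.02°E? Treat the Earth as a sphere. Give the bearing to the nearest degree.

104°

Δλ = 47.02 − -37.33 = 84.35°.
θ = atan2( sin Δλ · cos φ₂ , cos φ₁ · sin φ₂ − sin φ₁ · cos φ₂ · cos Δλ )
  = atan2(0.91745, -0.22372) = 103.704° → normalised to [0°, 360°): 103.704°.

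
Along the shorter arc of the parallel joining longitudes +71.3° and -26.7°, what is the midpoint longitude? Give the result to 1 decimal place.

Signed shortest Δλ from +71.3° to -26.7° is -98.0°.
Midpoint longitude = +71.3° + (-98.0°)/2 = +71.3° − 49.0° = +22.3°.

+22.3°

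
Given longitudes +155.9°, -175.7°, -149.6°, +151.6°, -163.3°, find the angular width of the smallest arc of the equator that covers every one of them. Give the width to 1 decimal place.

Sort the longitudes: -175.7°, -163.3°, -149.6°, +151.6°, +155.9°.
Eastward gaps between consecutive values (wrapping around): 12.4°, 13.7°, 301.2°, 4.3°, 28.4°.
Largest gap = 301.2° ⇒ minimal covering band is its complement: 360° − 301.2° = 58.8°.
Band runs from +151.6° eastward to -149.6°, crossing the antimeridian.

58.8°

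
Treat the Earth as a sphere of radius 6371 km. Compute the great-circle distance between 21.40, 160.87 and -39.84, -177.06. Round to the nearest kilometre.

7184 km

Δλ = -177.06 − 160.87 = -337.93°; wrapped into (−180°, 180°]: 22.07°.
Δφ = -39.84 − 21.40 = -61.24°.
a = sin²(Δφ/2) + cos φ₁ · cos φ₂ · sin²(Δλ/2) = 0.285621.
c = 2·atan2(√a, √(1−a)) = 1.12768 rad → d = 6371·c ≈ 7184.44 km.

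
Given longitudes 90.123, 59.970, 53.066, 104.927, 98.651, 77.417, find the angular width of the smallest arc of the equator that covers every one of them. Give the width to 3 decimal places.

51.861°

Sort the longitudes: +53.066°, +59.970°, +77.417°, +90.123°, +98.651°, +104.927°.
Eastward gaps between consecutive values (wrapping around): 6.904°, 17.447°, 12.706°, 8.528°, 6.276°, 308.139°.
Largest gap = 308.139° ⇒ minimal covering band is its complement: 360° − 308.139° = 51.861°.
Band runs from +53.066° eastward to +104.927°.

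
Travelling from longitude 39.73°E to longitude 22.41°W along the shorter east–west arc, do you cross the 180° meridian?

No

Signed shortest Δλ = ((-22.41 − 39.73 + 180) mod 360) − 180 = -62.14°.
Going west by 62.14° from +39.73° reaches -22.41° without touching 180°.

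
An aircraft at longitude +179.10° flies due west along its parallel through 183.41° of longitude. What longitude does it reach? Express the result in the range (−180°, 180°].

-4.31°

Start at +179.10°; shift −183.41° → -4.31°.
-4.31° already lies in (−180°, 180°].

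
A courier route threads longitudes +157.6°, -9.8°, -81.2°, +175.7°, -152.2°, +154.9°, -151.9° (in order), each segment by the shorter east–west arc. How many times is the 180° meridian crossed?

4

Leg 1: +157.6° → -9.8°, shortest Δλ = -167.4° (west) — does not cross 180°.
Leg 2: -9.8° → -81.2°, shortest Δλ = -71.4° (west) — does not cross 180°.
Leg 3: -81.2° → +175.7°, shortest Δλ = -103.1° (west) — crosses 180°.
Leg 4: +175.7° → -152.2°, shortest Δλ = 32.1° (east) — crosses 180°.
Leg 5: -152.2° → +154.9°, shortest Δλ = -52.9° (west) — crosses 180°.
Leg 6: +154.9° → -151.9°, shortest Δλ = 53.2° (east) — crosses 180°.
Total crossings: 4.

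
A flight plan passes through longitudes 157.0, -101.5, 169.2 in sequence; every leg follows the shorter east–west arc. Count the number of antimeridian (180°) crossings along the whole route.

2

Leg 1: +157.0° → -101.5°, shortest Δλ = 101.5° (east) — crosses 180°.
Leg 2: -101.5° → +169.2°, shortest Δλ = -89.3° (west) — crosses 180°.
Total crossings: 2.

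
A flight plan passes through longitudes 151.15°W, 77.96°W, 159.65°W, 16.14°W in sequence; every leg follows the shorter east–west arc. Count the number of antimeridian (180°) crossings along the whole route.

Leg 1: -151.15° → -77.96°, shortest Δλ = 73.19° (east) — does not cross 180°.
Leg 2: -77.96° → -159.65°, shortest Δλ = -81.69° (west) — does not cross 180°.
Leg 3: -159.65° → -16.14°, shortest Δλ = 143.51° (east) — does not cross 180°.
Total crossings: 0.

0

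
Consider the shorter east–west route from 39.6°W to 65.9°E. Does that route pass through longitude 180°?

No

Signed shortest Δλ = ((65.9 − -39.6 + 180) mod 360) − 180 = 105.5°.
Going east by 105.5° from -39.6° reaches +65.9° without touching 180°.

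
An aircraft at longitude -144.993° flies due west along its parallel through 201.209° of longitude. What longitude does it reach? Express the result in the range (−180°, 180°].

+13.798°

Start at -144.993°; shift −201.209° → -346.202°.
-346.202° lies outside (−180°, 180°]; add 360° → +13.798°.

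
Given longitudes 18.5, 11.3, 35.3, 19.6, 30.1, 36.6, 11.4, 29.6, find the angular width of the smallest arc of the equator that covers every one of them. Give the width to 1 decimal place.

25.3°

Sort the longitudes: +11.3°, +11.4°, +18.5°, +19.6°, +29.6°, +30.1°, +35.3°, +36.6°.
Eastward gaps between consecutive values (wrapping around): 0.1°, 7.1°, 1.1°, 10.0°, 0.5°, 5.2°, 1.3°, 334.7°.
Largest gap = 334.7° ⇒ minimal covering band is its complement: 360° − 334.7° = 25.3°.
Band runs from +11.3° eastward to +36.6°.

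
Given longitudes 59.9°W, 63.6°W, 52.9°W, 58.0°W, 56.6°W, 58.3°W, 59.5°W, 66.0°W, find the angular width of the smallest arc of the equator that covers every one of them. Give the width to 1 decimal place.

13.1°

Sort the longitudes: -66.0°, -63.6°, -59.9°, -59.5°, -58.3°, -58.0°, -56.6°, -52.9°.
Eastward gaps between consecutive values (wrapping around): 2.4°, 3.7°, 0.4°, 1.2°, 0.3°, 1.4°, 3.7°, 346.9°.
Largest gap = 346.9° ⇒ minimal covering band is its complement: 360° − 346.9° = 13.1°.
Band runs from -66.0° eastward to -52.9°.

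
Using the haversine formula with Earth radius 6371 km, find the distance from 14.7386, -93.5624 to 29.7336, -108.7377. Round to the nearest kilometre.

Δλ = -108.7377 − -93.5624 = -15.1753°.
Δφ = 29.7336 − 14.7386 = 14.9950°.
a = sin²(Δφ/2) + cos φ₁ · cos φ₂ · sin²(Δλ/2) = 0.031667.
c = 2·atan2(√a, √(1−a)) = 0.35781 rad → d = 6371·c ≈ 2279.62 km.

2280 km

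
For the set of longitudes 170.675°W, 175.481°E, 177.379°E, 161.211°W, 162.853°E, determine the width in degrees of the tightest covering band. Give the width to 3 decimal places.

Sort the longitudes: -170.675°, -161.211°, +162.853°, +175.481°, +177.379°.
Eastward gaps between consecutive values (wrapping around): 9.464°, 324.064°, 12.628°, 1.898°, 11.946°.
Largest gap = 324.064° ⇒ minimal covering band is its complement: 360° − 324.064° = 35.936°.
Band runs from +162.853° eastward to -161.211°, crossing the antimeridian.

35.936°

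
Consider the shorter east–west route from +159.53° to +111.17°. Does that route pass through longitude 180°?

Signed shortest Δλ = ((111.17 − 159.53 + 180) mod 360) − 180 = -48.36°.
Going west by 48.36° from +159.53° reaches +111.17° without touching 180°.

No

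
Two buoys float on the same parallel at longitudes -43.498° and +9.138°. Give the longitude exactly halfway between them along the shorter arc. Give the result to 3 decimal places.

-17.180°

Signed shortest Δλ from -43.498° to +9.138° is +52.636°.
Midpoint longitude = -43.498° + (+52.636°)/2 = -43.498° + 26.318° = -17.180°.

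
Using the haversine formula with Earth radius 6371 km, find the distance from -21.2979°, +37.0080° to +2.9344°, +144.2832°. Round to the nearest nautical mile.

Δλ = 144.2832 − 37.0080 = 107.2752°.
Δφ = 2.9344 − -21.2979 = 24.2323°.
a = sin²(Δφ/2) + cos φ₁ · cos φ₂ · sin²(Δλ/2) = 0.647456.
c = 2·atan2(√a, √(1−a)) = 1.87016 rad → d = 6371·c ≈ 11914.79 km ≈ 6433.47 nmi.

6433 nmi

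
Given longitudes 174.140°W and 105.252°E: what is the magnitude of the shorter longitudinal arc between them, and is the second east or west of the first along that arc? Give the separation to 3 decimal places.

80.608° west

Raw difference: 105.252 − -174.140 = 279.392°.
Normalise into (−180°, 180°]: 279.392° − 360° = -80.608°.
Negative ⇒ the second point lies to the west; separation 80.608°.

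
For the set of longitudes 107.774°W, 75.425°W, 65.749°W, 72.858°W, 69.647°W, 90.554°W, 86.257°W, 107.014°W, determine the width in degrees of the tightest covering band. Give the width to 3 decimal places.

42.025°

Sort the longitudes: -107.774°, -107.014°, -90.554°, -86.257°, -75.425°, -72.858°, -69.647°, -65.749°.
Eastward gaps between consecutive values (wrapping around): 0.760°, 16.460°, 4.297°, 10.832°, 2.567°, 3.211°, 3.898°, 317.975°.
Largest gap = 317.975° ⇒ minimal covering band is its complement: 360° − 317.975° = 42.025°.
Band runs from -107.774° eastward to -65.749°.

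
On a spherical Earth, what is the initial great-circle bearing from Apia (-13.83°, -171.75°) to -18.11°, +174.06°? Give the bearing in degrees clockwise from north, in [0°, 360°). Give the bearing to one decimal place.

Δλ = 174.06 − -171.75 = 345.81°; wrapped into (−180°, 180°]: -14.19°.
θ = atan2( sin Δλ · cos φ₂ , cos φ₁ · sin φ₂ − sin φ₁ · cos φ₂ · cos Δλ )
  = atan2(-0.23299, -0.08156) = -109.293° → normalised to [0°, 360°): 250.707°.

250.7°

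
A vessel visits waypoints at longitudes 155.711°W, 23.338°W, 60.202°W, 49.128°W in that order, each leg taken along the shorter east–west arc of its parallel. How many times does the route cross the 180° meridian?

Leg 1: -155.711° → -23.338°, shortest Δλ = 132.373° (east) — does not cross 180°.
Leg 2: -23.338° → -60.202°, shortest Δλ = -36.864° (west) — does not cross 180°.
Leg 3: -60.202° → -49.128°, shortest Δλ = 11.074° (east) — does not cross 180°.
Total crossings: 0.

0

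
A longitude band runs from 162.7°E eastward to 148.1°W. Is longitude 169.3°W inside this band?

Yes

Band width going east from +162.7° to -148.1°: ((-148.1 − 162.7) mod 360) = 49.2°.
Offset of -169.3° east of the west edge: ((-169.3 − 162.7) mod 360) = 28.0°.
28.0° ≤ 49.2° ⇒ inside.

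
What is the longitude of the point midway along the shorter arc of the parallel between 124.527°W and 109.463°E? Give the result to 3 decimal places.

172.468°E

Signed shortest Δλ from -124.527° to +109.463° is -126.010°.
Midpoint longitude = -124.527° + (-126.010°)/2 = -124.527° − 63.005° = -187.532°.
Normalise into (−180°, 180°]: +172.468°.
(The naïve average (-124.527 + +109.463)/2 = -7.532° is on the wrong side of the globe.)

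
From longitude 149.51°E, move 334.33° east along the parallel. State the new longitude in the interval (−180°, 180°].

123.84°E

Start at +149.51°; shift +334.33° → +483.84°.
+483.84° lies outside (−180°, 180°]; subtract 360° → +123.84°.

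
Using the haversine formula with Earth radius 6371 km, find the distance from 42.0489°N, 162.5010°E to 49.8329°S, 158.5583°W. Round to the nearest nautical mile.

5884 nmi

Δλ = -158.5583 − 162.5010 = -321.0593°; wrapped into (−180°, 180°]: 38.9407°.
Δφ = -49.8329 − 42.0489 = -91.8818°.
a = sin²(Δφ/2) + cos φ₁ · cos φ₂ · sin²(Δλ/2) = 0.569634.
c = 2·atan2(√a, √(1−a)) = 1.71052 rad → d = 6371·c ≈ 10897.71 km ≈ 5884.29 nmi.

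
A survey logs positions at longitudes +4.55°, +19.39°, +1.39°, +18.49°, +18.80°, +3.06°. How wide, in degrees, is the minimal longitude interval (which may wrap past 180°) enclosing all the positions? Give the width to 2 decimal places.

18.00°

Sort the longitudes: +1.39°, +3.06°, +4.55°, +18.49°, +18.80°, +19.39°.
Eastward gaps between consecutive values (wrapping around): 1.67°, 1.49°, 13.94°, 0.31°, 0.59°, 342.00°.
Largest gap = 342.00° ⇒ minimal covering band is its complement: 360° − 342.00° = 18.00°.
Band runs from +1.39° eastward to +19.39°.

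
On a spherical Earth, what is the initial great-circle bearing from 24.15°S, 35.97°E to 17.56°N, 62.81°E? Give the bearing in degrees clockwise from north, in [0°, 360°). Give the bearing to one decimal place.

34.6°

Δλ = 62.81 − 35.97 = 26.84°.
θ = atan2( sin Δλ · cos φ₂ , cos φ₁ · sin φ₂ − sin φ₁ · cos φ₂ · cos Δλ )
  = atan2(0.43046, 0.62334) = 34.628° → normalised to [0°, 360°): 34.628°.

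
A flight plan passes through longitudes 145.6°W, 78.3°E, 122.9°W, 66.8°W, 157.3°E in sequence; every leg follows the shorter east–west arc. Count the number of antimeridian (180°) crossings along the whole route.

Leg 1: -145.6° → +78.3°, shortest Δλ = -136.1° (west) — crosses 180°.
Leg 2: +78.3° → -122.9°, shortest Δλ = 158.8° (east) — crosses 180°.
Leg 3: -122.9° → -66.8°, shortest Δλ = 56.1° (east) — does not cross 180°.
Leg 4: -66.8° → +157.3°, shortest Δλ = -135.9° (west) — crosses 180°.
Total crossings: 3.

3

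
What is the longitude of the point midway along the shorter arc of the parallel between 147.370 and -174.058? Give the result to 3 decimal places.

+166.656°

Signed shortest Δλ from +147.370° to -174.058° is +38.572°.
Midpoint longitude = +147.370° + (+38.572°)/2 = +147.370° + 19.286° = +166.656°.
(The naïve average (+147.370 + -174.058)/2 = -13.344° is on the wrong side of the globe.)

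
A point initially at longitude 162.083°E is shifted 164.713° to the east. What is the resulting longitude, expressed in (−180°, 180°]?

33.204°W

Start at +162.083°; shift +164.713° → +326.796°.
+326.796° lies outside (−180°, 180°]; subtract 360° → -33.204°.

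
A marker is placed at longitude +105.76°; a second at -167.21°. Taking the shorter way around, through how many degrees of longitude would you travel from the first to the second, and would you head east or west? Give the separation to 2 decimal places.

Raw difference: -167.21 − 105.76 = -272.97°.
Normalise into (−180°, 180°]: -272.97° + 360° = 87.03°.
Positive ⇒ the second point lies to the east; separation 87.03°.

87.03° east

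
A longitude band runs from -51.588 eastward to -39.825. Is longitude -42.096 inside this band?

Band width going east from -51.588° to -39.825°: ((-39.825 − -51.588) mod 360) = 11.763°.
Offset of -42.096° east of the west edge: ((-42.096 − -51.588) mod 360) = 9.492°.
9.492° ≤ 11.763° ⇒ inside.

Yes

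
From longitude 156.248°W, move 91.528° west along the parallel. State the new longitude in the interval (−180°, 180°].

Start at -156.248°; shift −91.528° → -247.776°.
-247.776° lies outside (−180°, 180°]; add 360° → +112.224°.

112.224°E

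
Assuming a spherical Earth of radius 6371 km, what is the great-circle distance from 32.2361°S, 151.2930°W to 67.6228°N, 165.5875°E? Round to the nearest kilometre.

11671 km

Δλ = 165.5875 − -151.2930 = 316.8805°; wrapped into (−180°, 180°]: -43.1195°.
Δφ = 67.6228 − -32.2361 = 99.8589°.
a = sin²(Δφ/2) + cos φ₁ · cos φ₂ · sin²(Δλ/2) = 0.629095.
c = 2·atan2(√a, √(1−a)) = 1.83194 rad → d = 6371·c ≈ 11671.32 km.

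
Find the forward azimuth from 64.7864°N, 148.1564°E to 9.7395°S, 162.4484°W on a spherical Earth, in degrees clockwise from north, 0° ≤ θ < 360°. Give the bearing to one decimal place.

Δλ = -162.4484 − 148.1564 = -310.6048°; wrapped into (−180°, 180°]: 49.3952°.
θ = atan2( sin Δλ · cos φ₂ , cos φ₁ · sin φ₂ − sin φ₁ · cos φ₂ · cos Δλ )
  = atan2(0.74827, -0.65241) = 131.085° → normalised to [0°, 360°): 131.085°.

131.1°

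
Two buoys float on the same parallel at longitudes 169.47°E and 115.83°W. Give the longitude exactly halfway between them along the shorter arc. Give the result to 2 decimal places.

Signed shortest Δλ from +169.47° to -115.83° is +74.70°.
Midpoint longitude = +169.47° + (+74.70°)/2 = +169.47° + 37.35° = +206.82°.
Normalise into (−180°, 180°]: -153.18°.
(The naïve average (+169.47 + -115.83)/2 = 26.82° is on the wrong side of the globe.)

153.18°W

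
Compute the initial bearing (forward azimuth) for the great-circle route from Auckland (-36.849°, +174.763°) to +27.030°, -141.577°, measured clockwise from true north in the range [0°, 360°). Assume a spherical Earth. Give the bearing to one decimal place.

39.3°

Δλ = -141.577 − 174.763 = -316.340°; wrapped into (−180°, 180°]: 43.660°.
θ = atan2( sin Δλ · cos φ₂ , cos φ₁ · sin φ₂ − sin φ₁ · cos φ₂ · cos Δλ )
  = atan2(0.61497, 0.75013) = 39.345° → normalised to [0°, 360°): 39.345°.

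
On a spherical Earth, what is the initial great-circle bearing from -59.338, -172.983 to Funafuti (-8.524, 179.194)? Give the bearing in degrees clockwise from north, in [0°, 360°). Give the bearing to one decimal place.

350.0°

Δλ = 179.194 − -172.983 = 352.177°; wrapped into (−180°, 180°]: -7.823°.
θ = atan2( sin Δλ · cos φ₂ , cos φ₁ · sin φ₂ − sin φ₁ · cos φ₂ · cos Δλ )
  = atan2(-0.13461, 0.76718) = -9.952° → normalised to [0°, 360°): 350.048°.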